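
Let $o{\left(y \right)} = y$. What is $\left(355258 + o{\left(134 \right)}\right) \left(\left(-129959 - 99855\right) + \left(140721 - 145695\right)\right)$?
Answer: $-83441776896$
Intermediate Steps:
$\left(355258 + o{\left(134 \right)}\right) \left(\left(-129959 - 99855\right) + \left(140721 - 145695\right)\right) = \left(355258 + 134\right) \left(\left(-129959 - 99855\right) + \left(140721 - 145695\right)\right) = 355392 \left(-229814 - 4974\right) = 355392 \left(-234788\right) = -83441776896$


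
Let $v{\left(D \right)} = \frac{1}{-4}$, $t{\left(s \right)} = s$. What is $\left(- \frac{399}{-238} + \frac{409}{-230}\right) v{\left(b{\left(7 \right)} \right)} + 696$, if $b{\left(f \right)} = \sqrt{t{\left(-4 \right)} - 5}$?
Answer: $\frac{5442919}{7820} \approx 696.03$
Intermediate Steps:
$b{\left(f \right)} = 3 i$ ($b{\left(f \right)} = \sqrt{-4 - 5} = \sqrt{-9} = 3 i$)
$v{\left(D \right)} = - \frac{1}{4}$
$\left(- \frac{399}{-238} + \frac{409}{-230}\right) v{\left(b{\left(7 \right)} \right)} + 696 = \left(- \frac{399}{-238} + \frac{409}{-230}\right) \left(- \frac{1}{4}\right) + 696 = \left(\left(-399\right) \left(- \frac{1}{238}\right) + 409 \left(- \frac{1}{230}\right)\right) \left(- \frac{1}{4}\right) + 696 = \left(\frac{57}{34} - \frac{409}{230}\right) \left(- \frac{1}{4}\right) + 696 = \left(- \frac{199}{1955}\right) \left(- \frac{1}{4}\right) + 696 = \frac{199}{7820} + 696 = \frac{5442919}{7820}$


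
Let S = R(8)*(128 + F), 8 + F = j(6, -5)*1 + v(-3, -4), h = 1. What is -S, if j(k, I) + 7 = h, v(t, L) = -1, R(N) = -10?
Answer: 1130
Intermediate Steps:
j(k, I) = -6 (j(k, I) = -7 + 1 = -6)
F = -15 (F = -8 + (-6*1 - 1) = -8 + (-6 - 1) = -8 - 7 = -15)
S = -1130 (S = -10*(128 - 15) = -10*113 = -1130)
-S = -1*(-1130) = 1130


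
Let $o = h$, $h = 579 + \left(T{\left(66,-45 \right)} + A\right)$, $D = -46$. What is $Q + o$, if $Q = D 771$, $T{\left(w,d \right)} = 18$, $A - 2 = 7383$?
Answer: $-27484$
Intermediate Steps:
$A = 7385$ ($A = 2 + 7383 = 7385$)
$h = 7982$ ($h = 579 + \left(18 + 7385\right) = 579 + 7403 = 7982$)
$Q = -35466$ ($Q = \left(-46\right) 771 = -35466$)
$o = 7982$
$Q + o = -35466 + 7982 = -27484$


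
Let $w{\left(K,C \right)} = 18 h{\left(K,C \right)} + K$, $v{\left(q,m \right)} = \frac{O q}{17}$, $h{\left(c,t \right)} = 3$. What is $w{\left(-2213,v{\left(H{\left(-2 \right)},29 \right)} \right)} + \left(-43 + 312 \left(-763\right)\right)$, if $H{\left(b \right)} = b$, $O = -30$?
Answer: $-240258$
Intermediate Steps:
$v{\left(q,m \right)} = - \frac{30 q}{17}$ ($v{\left(q,m \right)} = \frac{\left(-30\right) q}{17} = - 30 q \frac{1}{17} = - \frac{30 q}{17}$)
$w{\left(K,C \right)} = 54 + K$ ($w{\left(K,C \right)} = 18 \cdot 3 + K = 54 + K$)
$w{\left(-2213,v{\left(H{\left(-2 \right)},29 \right)} \right)} + \left(-43 + 312 \left(-763\right)\right) = \left(54 - 2213\right) + \left(-43 + 312 \left(-763\right)\right) = -2159 - 238099 = -240258$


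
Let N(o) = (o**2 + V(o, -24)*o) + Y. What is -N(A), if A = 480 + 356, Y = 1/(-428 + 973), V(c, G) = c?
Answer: -761796641/545 ≈ -1.3978e+6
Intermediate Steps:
Y = 1/545 ≈ 0.0018349
A = 836
N(o) = 1/545 + 2*o**2 (N(o) = (o**2 + o*o) + 1/545 = (o**2 + o**2) + 1/545 = 2*o**2 + 1/545 = 1/545 + 2*o**2)
-N(A) = -(1/545 + 2*836**2) = -(1/545 + 2*698896) = -(1/545 + 1397792) = -1*761796641/545 = -761796641/545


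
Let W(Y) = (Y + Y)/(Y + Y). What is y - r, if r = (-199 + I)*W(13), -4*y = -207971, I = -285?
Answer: 209907/4 ≈ 52477.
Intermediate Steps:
W(Y) = 1 (W(Y) = (2*Y)/((2*Y)) = (2*Y)*(1/(2*Y)) = 1)
y = 207971/4 (y = -¼*(-207971) = 207971/4 ≈ 51993.)
r = -484 (r = (-199 - 285)*1 = -484*1 = -484)
y - r = 207971/4 - 1*(-484) = 207971/4 + 484 = 209907/4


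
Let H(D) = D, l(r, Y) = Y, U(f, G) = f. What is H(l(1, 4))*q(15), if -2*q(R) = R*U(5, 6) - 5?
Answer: -140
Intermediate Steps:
q(R) = 5/2 - 5*R/2 (q(R) = -(R*5 - 5)/2 = -(5*R - 5)/2 = -(-5 + 5*R)/2 = 5/2 - 5*R/2)
H(l(1, 4))*q(15) = 4*(5/2 - 5/2*15) = 4*(5/2 - 75/2) = 4*(-35) = -140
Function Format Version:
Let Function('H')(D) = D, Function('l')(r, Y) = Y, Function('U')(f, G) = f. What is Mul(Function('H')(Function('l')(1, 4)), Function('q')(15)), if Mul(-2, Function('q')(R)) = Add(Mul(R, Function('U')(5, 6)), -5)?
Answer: -140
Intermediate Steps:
Function('q')(R) = Add(Rational(5, 2), Mul(Rational(-5, 2), R)) (Function('q')(R) = Mul(Rational(-1, 2), Add(Mul(R, 5), -5)) = Mul(Rational(-1, 2), Add(Mul(5, R), -5)) = Mul(Rational(-1, 2), Add(-5, Mul(5, R))) = Add(Rational(5, 2), Mul(Rational(-5, 2), R)))
Mul(Function('H')(Function('l')(1, 4)), Function('q')(15)) = Mul(4, Add(Rational(5, 2), Mul(Rational(-5, 2), 15))) = Mul(4, Add(Rational(5, 2), Rational(-75, 2))) = Mul(4, -35) = -140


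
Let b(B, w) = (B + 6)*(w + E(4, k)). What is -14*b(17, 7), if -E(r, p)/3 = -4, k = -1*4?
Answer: -6118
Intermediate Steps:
k = -4
E(r, p) = 12 (E(r, p) = -3*(-4) = 12)
b(B, w) = (6 + B)*(12 + w) (b(B, w) = (B + 6)*(w + 12) = (6 + B)*(12 + w))
-14*b(17, 7) = -14*(72 + 6*7 + 12*17 + 17*7) = -14*(72 + 42 + 204 + 119) = -14*437 = -6118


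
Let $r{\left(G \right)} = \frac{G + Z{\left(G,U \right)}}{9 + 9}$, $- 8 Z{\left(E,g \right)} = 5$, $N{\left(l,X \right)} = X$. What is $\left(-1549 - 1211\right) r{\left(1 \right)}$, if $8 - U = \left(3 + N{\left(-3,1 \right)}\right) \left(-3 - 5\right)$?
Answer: $- \frac{115}{2} \approx -57.5$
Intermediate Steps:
$U = 40$ ($U = 8 - \left(3 + 1\right) \left(-3 - 5\right) = 8 - 4 \left(-8\right) = 8 - -32 = 8 + 32 = 40$)
$Z{\left(E,g \right)} = - \frac{5}{8}$ ($Z{\left(E,g \right)} = \left(- \frac{1}{8}\right) 5 = - \frac{5}{8}$)
$r{\left(G \right)} = - \frac{5}{144} + \frac{G}{18}$ ($r{\left(G \right)} = \frac{G - \frac{5}{8}}{9 + 9} = \frac{- \frac{5}{8} + G}{18} = \left(- \frac{5}{8} + G\right) \frac{1}{18} = - \frac{5}{144} + \frac{G}{18}$)
$\left(-1549 - 1211\right) r{\left(1 \right)} = \left(-1549 - 1211\right) \left(- \frac{5}{144} + \frac{1}{18} \cdot 1\right) = - 2760 \left(- \frac{5}{144} + \frac{1}{18}\right) = \left(-2760\right) \frac{1}{48} = - \frac{115}{2}$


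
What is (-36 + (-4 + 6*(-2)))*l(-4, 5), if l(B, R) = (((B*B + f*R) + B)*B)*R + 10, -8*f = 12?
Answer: 4160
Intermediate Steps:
f = -3/2 (f = -⅛*12 = -3/2 ≈ -1.5000)
l(B, R) = 10 + B*R*(B + B² - 3*R/2) (l(B, R) = (((B*B - 3*R/2) + B)*B)*R + 10 = (((B² - 3*R/2) + B)*B)*R + 10 = ((B + B² - 3*R/2)*B)*R + 10 = (B*(B + B² - 3*R/2))*R + 10 = B*R*(B + B² - 3*R/2) + 10 = 10 + B*R*(B + B² - 3*R/2))
(-36 + (-4 + 6*(-2)))*l(-4, 5) = (-36 + (-4 + 6*(-2)))*(10 + 5*(-4)² + 5*(-4)³ - 3/2*(-4)*5²) = (-36 + (-4 - 12))*(10 + 5*16 + 5*(-64) - 3/2*(-4)*25) = (-36 - 16)*(10 + 80 - 320 + 150) = -52*(-80) = 4160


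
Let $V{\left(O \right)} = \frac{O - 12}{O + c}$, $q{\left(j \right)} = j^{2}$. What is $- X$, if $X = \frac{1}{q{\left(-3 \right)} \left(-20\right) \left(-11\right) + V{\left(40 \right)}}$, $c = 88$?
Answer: $- \frac{32}{63367} \approx -0.00050499$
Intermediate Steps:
$V{\left(O \right)} = \frac{-12 + O}{88 + O}$ ($V{\left(O \right)} = \frac{O - 12}{O + 88} = \frac{-12 + O}{88 + O}$)
$X = \frac{32}{63367}$ ($X = \frac{1}{\left(-3\right)^{2} \left(-20\right) \left(-11\right) + \frac{-12 + 40}{88 + 40}} = \frac{1}{9 \left(-20\right) \left(-11\right) + \frac{1}{128} \cdot 28} = \frac{1}{\left(-180\right) \left(-11\right) + \frac{1}{128} \cdot 28} = \frac{1}{1980 + \frac{7}{32}} = \frac{1}{\frac{63367}{32}} = \frac{32}{63367} \approx 0.00050499$)
$- X = \left(-1\right) \frac{32}{63367} = - \frac{32}{63367}$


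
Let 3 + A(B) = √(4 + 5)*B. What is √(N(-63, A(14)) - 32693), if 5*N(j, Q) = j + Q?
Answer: I*√817445/5 ≈ 180.83*I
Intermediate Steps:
A(B) = -3 + 3*B (A(B) = -3 + √(4 + 5)*B = -3 + √9*B = -3 + 3*B)
N(j, Q) = Q/5 + j/5 (N(j, Q) = (j + Q)/5 = (Q + j)/5 = Q/5 + j/5)
√(N(-63, A(14)) - 32693) = √(((-3 + 3*14)/5 + (⅕)*(-63)) - 32693) = √(((-3 + 42)/5 - 63/5) - 32693) = √(((⅕)*39 - 63/5) - 32693) = √((39/5 - 63/5) - 32693) = √(-24/5 - 32693) = √(-163489/5) = I*√817445/5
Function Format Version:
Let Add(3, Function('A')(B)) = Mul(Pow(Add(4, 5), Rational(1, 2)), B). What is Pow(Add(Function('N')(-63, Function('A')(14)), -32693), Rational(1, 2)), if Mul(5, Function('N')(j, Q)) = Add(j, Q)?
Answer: Mul(Rational(1, 5), I, Pow(817445, Rational(1, 2))) ≈ Mul(180.83, I)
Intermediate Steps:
Function('A')(B) = Add(-3, Mul(3, B)) (Function('A')(B) = Add(-3, Mul(Pow(Add(4, 5), Rational(1, 2)), B)) = Add(-3, Mul(Pow(9, Rational(1, 2)), B)) = Add(-3, Mul(3, B)))
Function('N')(j, Q) = Add(Mul(Rational(1, 5), Q), Mul(Rational(1, 5), j)) (Function('N')(j, Q) = Mul(Rational(1, 5), Add(j, Q)) = Mul(Rational(1, 5), Add(Q, j)) = Add(Mul(Rational(1, 5), Q), Mul(Rational(1, 5), j)))
Pow(Add(Function('N')(-63, Function('A')(14)), -32693), Rational(1, 2)) = Pow(Add(Add(Mul(Rational(1, 5), Add(-3, Mul(3, 14))), Mul(Rational(1, 5), -63)), -32693), Rational(1, 2)) = Pow(Add(Add(Mul(Rational(1, 5), Add(-3, 42)), Rational(-63, 5)), -32693), Rational(1, 2)) = Pow(Add(Add(Mul(Rational(1, 5), 39), Rational(-63, 5)), -32693), Rational(1, 2)) = Pow(Add(Add(Rational(39, 5), Rational(-63, 5)), -32693), Rational(1, 2)) = Pow(Add(Rational(-24, 5), -32693), Rational(1, 2)) = Pow(Rational(-163489, 5), Rational(1, 2)) = Mul(Rational(1, 5), I, Pow(817445, Rational(1, 2)))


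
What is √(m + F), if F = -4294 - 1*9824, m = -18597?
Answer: 3*I*√3635 ≈ 180.87*I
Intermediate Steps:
F = -14118 (F = -4294 - 9824 = -14118)
√(m + F) = √(-18597 - 14118) = √(-32715) = 3*I*√3635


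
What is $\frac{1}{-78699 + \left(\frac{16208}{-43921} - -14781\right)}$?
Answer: $- \frac{43921}{2807358686} \approx -1.5645 \cdot 10^{-5}$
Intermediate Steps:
$\frac{1}{-78699 + \left(\frac{16208}{-43921} - -14781\right)} = \frac{1}{-78699 + \left(16208 \left(- \frac{1}{43921}\right) + 14781\right)} = \frac{1}{-78699 + \left(- \frac{16208}{43921} + 14781\right)} = \frac{1}{-78699 + \frac{649180093}{43921}} = \frac{1}{- \frac{2807358686}{43921}} = - \frac{43921}{2807358686}$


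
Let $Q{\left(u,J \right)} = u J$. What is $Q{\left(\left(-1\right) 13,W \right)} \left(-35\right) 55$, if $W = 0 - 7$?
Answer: $-175175$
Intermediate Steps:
$W = -7$
$Q{\left(u,J \right)} = J u$
$Q{\left(\left(-1\right) 13,W \right)} \left(-35\right) 55 = - 7 \left(\left(-1\right) 13\right) \left(-35\right) 55 = \left(-7\right) \left(-13\right) \left(-35\right) 55 = 91 \left(-35\right) 55 = \left(-3185\right) 55 = -175175$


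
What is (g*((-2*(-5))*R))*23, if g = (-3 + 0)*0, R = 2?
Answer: 0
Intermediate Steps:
g = 0 (g = -3*0 = 0)
(g*((-2*(-5))*R))*23 = (0*(-2*(-5)*2))*23 = (0*(10*2))*23 = (0*20)*23 = 0*23 = 0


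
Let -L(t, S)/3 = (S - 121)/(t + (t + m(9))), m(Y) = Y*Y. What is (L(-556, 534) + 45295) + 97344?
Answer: 147062048/1031 ≈ 1.4264e+5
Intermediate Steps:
m(Y) = Y²
L(t, S) = -3*(-121 + S)/(81 + 2*t) (L(t, S) = -3*(S - 121)/(t + (t + 9²)) = -3*(-121 + S)/(t + (t + 81)) = -3*(-121 + S)/(t + (81 + t)) = -3*(-121 + S)/(81 + 2*t))
(L(-556, 534) + 45295) + 97344 = (3*(121 - 1*534)/(81 + 2*(-556)) + 45295) + 97344 = (3*(121 - 534)/(81 - 1112) + 45295) + 97344 = (3*(-413)/(-1031) + 45295) + 97344 = (3*(-1/1031)*(-413) + 45295) + 97344 = (1239/1031 + 45295) + 97344 = 46700384/1031 + 97344 = 147062048/1031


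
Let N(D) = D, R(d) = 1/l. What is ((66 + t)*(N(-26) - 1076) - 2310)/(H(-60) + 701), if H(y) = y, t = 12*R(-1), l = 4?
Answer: -78348/641 ≈ -122.23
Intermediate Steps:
R(d) = 1/4
t = 3 (t = 12*(1/4) = 3)
((66 + t)*(N(-26) - 1076) - 2310)/(H(-60) + 701) = ((66 + 3)*(-26 - 1076) - 2310)/(-60 + 701) = (69*(-1102) - 2310)/641 = (-76038 - 2310)*(1/641) = -78348*1/641 = -78348/641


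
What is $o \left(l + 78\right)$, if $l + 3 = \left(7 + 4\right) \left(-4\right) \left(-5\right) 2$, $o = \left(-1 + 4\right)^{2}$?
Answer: $4635$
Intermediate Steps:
$o = 9$ ($o = 3^{2} = 9$)
$l = 437$ ($l = -3 + \left(7 + 4\right) \left(-4\right) \left(-5\right) 2 = -3 + 11 \cdot 20 \cdot 2 = -3 + 11 \cdot 40 = -3 + 440 = 437$)
$o \left(l + 78\right) = 9 \left(437 + 78\right) = 9 \cdot 515 = 4635$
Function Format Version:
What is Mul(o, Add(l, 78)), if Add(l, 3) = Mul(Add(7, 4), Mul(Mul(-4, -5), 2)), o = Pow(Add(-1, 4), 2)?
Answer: 4635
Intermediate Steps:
o = 9 (o = Pow(3, 2) = 9)
l = 437 (l = Add(-3, Mul(Add(7, 4), Mul(Mul(-4, -5), 2))) = Add(-3, Mul(11, Mul(20, 2))) = Add(-3, Mul(11, 40)) = Add(-3, 440) = 437)
Mul(o, Add(l, 78)) = Mul(9, Add(437, 78)) = Mul(9, 515) = 4635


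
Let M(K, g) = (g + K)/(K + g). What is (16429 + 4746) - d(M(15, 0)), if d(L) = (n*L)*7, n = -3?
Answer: 21196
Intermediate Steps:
M(K, g) = 1 (M(K, g) = (K + g)/(K + g) = 1)
d(L) = -21*L (d(L) = -3*L*7 = -21*L)
(16429 + 4746) - d(M(15, 0)) = (16429 + 4746) - (-21) = 21175 - 1*(-21) = 21175 + 21 = 21196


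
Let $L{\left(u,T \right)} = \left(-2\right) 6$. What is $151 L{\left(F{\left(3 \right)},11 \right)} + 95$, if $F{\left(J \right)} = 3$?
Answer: $-1717$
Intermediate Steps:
$L{\left(u,T \right)} = -12$
$151 L{\left(F{\left(3 \right)},11 \right)} + 95 = 151 \left(-12\right) + 95 = -1812 + 95 = -1717$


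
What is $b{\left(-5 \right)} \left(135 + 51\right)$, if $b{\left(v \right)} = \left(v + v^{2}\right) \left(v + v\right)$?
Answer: $-37200$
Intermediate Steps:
$b{\left(v \right)} = 2 v \left(v + v^{2}\right)$ ($b{\left(v \right)} = \left(v + v^{2}\right) 2 v = 2 v \left(v + v^{2}\right)$)
$b{\left(-5 \right)} \left(135 + 51\right) = 2 \left(-5\right)^{2} \left(1 - 5\right) \left(135 + 51\right) = 2 \cdot 25 \left(-4\right) 186 = \left(-200\right) 186 = -37200$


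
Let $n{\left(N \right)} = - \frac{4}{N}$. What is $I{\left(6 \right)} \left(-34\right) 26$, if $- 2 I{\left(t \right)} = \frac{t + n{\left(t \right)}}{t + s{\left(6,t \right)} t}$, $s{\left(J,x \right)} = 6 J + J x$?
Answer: $\frac{3536}{657} \approx 5.382$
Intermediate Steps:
$I{\left(t \right)} = - \frac{t - \frac{4}{t}}{2 \left(t + t \left(36 + 6 t\right)\right)}$ ($I{\left(t \right)} = - \frac{\left(t - \frac{4}{t}\right) \frac{1}{t + 6 \left(6 + t\right) t}}{2} = - \frac{\left(t - \frac{4}{t}\right) \frac{1}{t + \left(36 + 6 t\right) t}}{2} = - \frac{\left(t - \frac{4}{t}\right) \frac{1}{t + t \left(36 + 6 t\right)}}{2} = - \frac{\frac{1}{t + t \left(36 + 6 t\right)} \left(t - \frac{4}{t}\right)}{2} = - \frac{t - \frac{4}{t}}{2 \left(t + t \left(36 + 6 t\right)\right)}$)
$I{\left(6 \right)} \left(-34\right) 26 = \frac{4 - 6^{2}}{2 \cdot 36 \left(37 + 6 \cdot 6\right)} \left(-34\right) 26 = \frac{1}{2} \cdot \frac{1}{36} \frac{1}{37 + 36} \left(4 - 36\right) \left(-34\right) 26 = \frac{1}{2} \cdot \frac{1}{36} \cdot \frac{1}{73} \left(4 - 36\right) \left(-34\right) 26 = \frac{1}{2} \cdot \frac{1}{36} \cdot \frac{1}{73} \left(-32\right) \left(-34\right) 26 = \left(- \frac{4}{657}\right) \left(-34\right) 26 = \frac{136}{657} \cdot 26 = \frac{3536}{657}$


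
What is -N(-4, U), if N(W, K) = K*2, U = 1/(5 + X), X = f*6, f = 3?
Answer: -2/23 ≈ -0.086957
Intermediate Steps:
X = 18 (X = 3*6 = 18)
U = 1/23 (U = 1/(5 + 18) = 1/23 ≈ 0.043478)
N(W, K) = 2*K
-N(-4, U) = -2/23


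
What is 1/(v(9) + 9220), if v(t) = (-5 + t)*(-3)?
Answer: 1/9208 ≈ 0.00010860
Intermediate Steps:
v(t) = 15 - 3*t
1/(v(9) + 9220) = 1/((15 - 3*9) + 9220) = 1/((15 - 27) + 9220) = 1/(-12 + 9220) = 1/9208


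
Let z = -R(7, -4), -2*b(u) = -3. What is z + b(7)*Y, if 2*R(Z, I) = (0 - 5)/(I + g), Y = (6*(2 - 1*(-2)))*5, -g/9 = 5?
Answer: 17635/98 ≈ 179.95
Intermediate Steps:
g = -45 (g = -9*5 = -45)
b(u) = 3/2 (b(u) = -½*(-3) = 3/2)
Y = 120 (Y = (6*(2 + 2))*5 = (6*4)*5 = 24*5 = 120)
R(Z, I) = -5/(2*(-45 + I)) (R(Z, I) = ((0 - 5)/(I - 45))/2 = (-5/(-45 + I))/2 = -5/(2*(-45 + I)))
z = -5/98 (z = -(-5)/(-90 + 2*(-4)) = -(-5)/(-90 - 8) = -(-5)/(-98) = -(-5)*(-1)/98 = -1*5/98 = -5/98 ≈ -0.051020)
z + b(7)*Y = -5/98 + (3/2)*120 = -5/98 + 180 = 17635/98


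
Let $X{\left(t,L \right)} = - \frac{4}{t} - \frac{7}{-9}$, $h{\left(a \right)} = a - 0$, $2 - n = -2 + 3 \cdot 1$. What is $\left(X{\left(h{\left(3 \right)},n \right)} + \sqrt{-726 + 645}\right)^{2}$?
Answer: $\frac{\left(-5 + 81 i\right)^{2}}{81} \approx -80.691 - 10.0 i$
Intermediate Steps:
$n = 1$ ($n = 2 - \left(-2 + 3 \cdot 1\right) = 2 - \left(-2 + 3\right) = 2 - 1 = 1$)
$h{\left(a \right)} = a$ ($h{\left(a \right)} = a + 0 = a$)
$X{\left(t,L \right)} = \frac{7}{9} - \frac{4}{t}$ ($X{\left(t,L \right)} = - \frac{4}{t} - - \frac{7}{9} = - \frac{4}{t} + \frac{7}{9} = \frac{7}{9} - \frac{4}{t}$)
$\left(X{\left(h{\left(3 \right)},n \right)} + \sqrt{-726 + 645}\right)^{2} = \left(\left(\frac{7}{9} - \frac{4}{3}\right) + \sqrt{-726 + 645}\right)^{2} = \left(\left(\frac{7}{9} - \frac{4}{3}\right) + \sqrt{-81}\right)^{2} = \left(\left(\frac{7}{9} - \frac{4}{3}\right) + 9 i\right)^{2} = \left(- \frac{5}{9} + 9 i\right)^{2}$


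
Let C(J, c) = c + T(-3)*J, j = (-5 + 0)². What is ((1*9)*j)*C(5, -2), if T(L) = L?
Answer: -3825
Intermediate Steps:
j = 25 (j = (-5)² = 25)
C(J, c) = c - 3*J
((1*9)*j)*C(5, -2) = ((1*9)*25)*(-2 - 3*5) = (9*25)*(-2 - 15) = 225*(-17) = -3825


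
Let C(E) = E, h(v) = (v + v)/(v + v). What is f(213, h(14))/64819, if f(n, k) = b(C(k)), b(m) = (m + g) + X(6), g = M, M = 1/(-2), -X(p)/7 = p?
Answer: -83/129638 ≈ -0.00064024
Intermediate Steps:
h(v) = 1 (h(v) = (2*v)/((2*v)) = (2*v)*(1/(2*v)) = 1)
X(p) = -7*p
M = -½ ≈ -0.50000
g = -½ ≈ -0.50000
b(m) = -85/2 + m (b(m) = (m - ½) - 7*6 = (-½ + m) - 42 = -85/2 + m)
f(n, k) = -85/2 + k
f(213, h(14))/64819 = (-85/2 + 1)/64819 = -83/2*1/64819 = -83/129638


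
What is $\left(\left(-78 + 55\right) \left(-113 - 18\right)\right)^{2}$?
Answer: $9078169$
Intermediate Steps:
$\left(\left(-78 + 55\right) \left(-113 - 18\right)\right)^{2} = \left(\left(-23\right) \left(-131\right)\right)^{2} = 3013^{2} = 9078169$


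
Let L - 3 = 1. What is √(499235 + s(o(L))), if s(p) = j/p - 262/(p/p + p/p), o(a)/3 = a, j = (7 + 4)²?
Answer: √17968107/6 ≈ 706.48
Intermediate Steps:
j = 121 (j = 11² = 121)
L = 4 (L = 3 + 1 = 4)
o(a) = 3*a
s(p) = -131 + 121/p (s(p) = 121/p - 262/(p/p + p/p) = 121/p - 262/(1 + 1) = 121/p - 262/2 = 121/p - 262*½ = 121/p - 131 = -131 + 121/p)
√(499235 + s(o(L))) = √(499235 + (-131 + 121/((3*4)))) = √(499235 + (-131 + 121/12)) = √(499235 - 1451/12) = √(5989369/12) = √17968107/6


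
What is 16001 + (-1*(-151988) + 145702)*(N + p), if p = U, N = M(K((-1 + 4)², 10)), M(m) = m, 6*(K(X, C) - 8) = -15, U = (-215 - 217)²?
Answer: 55557751856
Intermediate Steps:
U = 186624 (U = (-432)² = 186624)
K(X, C) = 11/2 (K(X, C) = 8 + (⅙)*(-15) = 8 - 5/2 = 11/2)
N = 11/2 ≈ 5.5000
p = 186624
16001 + (-1*(-151988) + 145702)*(N + p) = 16001 + (-1*(-151988) + 145702)*(11/2 + 186624) = 16001 + (151988 + 145702)*(373259/2) = 16001 + 297690*(373259/2) = 16001 + 55557735855 = 55557751856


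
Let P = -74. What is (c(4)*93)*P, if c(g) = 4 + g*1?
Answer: -55056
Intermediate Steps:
c(g) = 4 + g
(c(4)*93)*P = ((4 + 4)*93)*(-74) = (8*93)*(-74) = 744*(-74) = -55056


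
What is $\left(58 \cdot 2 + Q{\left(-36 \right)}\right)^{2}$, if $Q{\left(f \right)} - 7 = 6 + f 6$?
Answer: $7569$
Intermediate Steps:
$Q{\left(f \right)} = 13 + 6 f$ ($Q{\left(f \right)} = 7 + \left(6 + f 6\right) = 7 + \left(6 + 6 f\right) = 13 + 6 f$)
$\left(58 \cdot 2 + Q{\left(-36 \right)}\right)^{2} = \left(58 \cdot 2 + \left(13 + 6 \left(-36\right)\right)\right)^{2} = \left(116 + \left(13 - 216\right)\right)^{2} = \left(116 - 203\right)^{2} = \left(-87\right)^{2} = 7569$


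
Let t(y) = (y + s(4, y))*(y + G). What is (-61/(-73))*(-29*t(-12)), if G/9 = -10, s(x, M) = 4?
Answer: -1443504/73 ≈ -19774.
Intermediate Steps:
G = -90 (G = 9*(-10) = -90)
t(y) = (-90 + y)*(4 + y) (t(y) = (y + 4)*(y - 90) = (4 + y)*(-90 + y) = (-90 + y)*(4 + y))
(-61/(-73))*(-29*t(-12)) = (-61/(-73))*(-29*(-360 + (-12)² - 86*(-12))) = (-61*(-1/73))*(-29*(-360 + 144 + 1032)) = 61*(-29*816)/73 = (61/73)*(-23664) = -1443504/73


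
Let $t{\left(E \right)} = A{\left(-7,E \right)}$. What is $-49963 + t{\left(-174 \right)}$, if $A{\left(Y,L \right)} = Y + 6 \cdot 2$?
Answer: $-49958$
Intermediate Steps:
$A{\left(Y,L \right)} = 12 + Y$ ($A{\left(Y,L \right)} = Y + 12 = 12 + Y$)
$t{\left(E \right)} = 5$ ($t{\left(E \right)} = 12 - 7 = 5$)
$-49963 + t{\left(-174 \right)} = -49963 + 5 = -49958$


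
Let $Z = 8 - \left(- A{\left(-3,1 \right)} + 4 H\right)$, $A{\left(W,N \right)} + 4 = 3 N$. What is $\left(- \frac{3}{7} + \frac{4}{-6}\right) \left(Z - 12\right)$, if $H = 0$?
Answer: $\frac{115}{21} \approx 5.4762$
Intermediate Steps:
$A{\left(W,N \right)} = -4 + 3 N$
$Z = 7$ ($Z = 8 + \left(\left(-4\right) 0 + \left(-4 + 3 \cdot 1\right)\right) = 8 + \left(0 + \left(-4 + 3\right)\right) = 8 + \left(0 - 1\right) = 8 - 1 = 7$)
$\left(- \frac{3}{7} + \frac{4}{-6}\right) \left(Z - 12\right) = \left(- \frac{3}{7} + \frac{4}{-6}\right) \left(7 - 12\right) = \left(\left(-3\right) \frac{1}{7} + 4 \left(- \frac{1}{6}\right)\right) \left(-5\right) = \left(- \frac{3}{7} - \frac{2}{3}\right) \left(-5\right) = \left(- \frac{23}{21}\right) \left(-5\right) = \frac{115}{21}$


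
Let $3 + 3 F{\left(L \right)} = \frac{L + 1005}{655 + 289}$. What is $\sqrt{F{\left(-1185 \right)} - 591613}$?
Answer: $\frac{i \sqrt{8237634221}}{118} \approx 769.16 i$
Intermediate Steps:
$F{\left(L \right)} = - \frac{609}{944} + \frac{L}{2832}$ ($F{\left(L \right)} = -1 + \frac{\left(L + 1005\right) \frac{1}{655 + 289}}{3} = -1 + \frac{\left(1005 + L\right) \frac{1}{944}}{3} = -1 + \frac{\frac{1005}{944} + \frac{L}{944}}{3} = -1 + \left(\frac{335}{944} + \frac{L}{2832}\right) = - \frac{609}{944} + \frac{L}{2832}$)
$\sqrt{F{\left(-1185 \right)} - 591613} = \sqrt{\left(- \frac{609}{944} + \frac{1}{2832} \left(-1185\right)\right) - 591613} = \sqrt{\left(- \frac{609}{944} - \frac{395}{944}\right) - 591613} = \sqrt{- \frac{251}{236} - 591613} = \sqrt{- \frac{139620919}{236}} = \frac{i \sqrt{8237634221}}{118}$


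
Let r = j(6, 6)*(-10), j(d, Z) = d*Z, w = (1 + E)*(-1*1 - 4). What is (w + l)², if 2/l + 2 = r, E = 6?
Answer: 40144896/32761 ≈ 1225.4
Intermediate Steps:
w = -35 (w = (1 + 6)*(-1*1 - 4) = 7*(-1 - 4) = 7*(-5) = -35)
j(d, Z) = Z*d
r = -360 (r = (6*6)*(-10) = 36*(-10) = -360)
l = -1/181 (l = 2/(-2 - 360) = 2/(-362) = 2*(-1/362) = -1/181 ≈ -0.0055249)
(w + l)² = (-35 - 1/181)² = (-6336/181)² = 40144896/32761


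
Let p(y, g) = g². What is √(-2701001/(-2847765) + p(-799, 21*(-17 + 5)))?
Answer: √515010239824881165/2847765 ≈ 252.00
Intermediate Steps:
√(-2701001/(-2847765) + p(-799, 21*(-17 + 5))) = √(-2701001/(-2847765) + (21*(-17 + 5))²) = √(-2701001*(-1/2847765) + (21*(-12))²) = √(2701001/2847765 + (-252)²) = √(2701001/2847765 + 63504) = √(180847169561/2847765) = √515010239824881165/2847765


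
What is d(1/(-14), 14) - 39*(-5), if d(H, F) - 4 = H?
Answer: 2785/14 ≈ 198.93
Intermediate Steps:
d(H, F) = 4 + H
d(1/(-14), 14) - 39*(-5) = (4 + 1/(-14)) - 39*(-5) = (4 - 1/14) + 195 = 55/14 + 195 = 2785/14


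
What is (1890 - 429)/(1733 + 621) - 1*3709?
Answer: -8729525/2354 ≈ -3708.4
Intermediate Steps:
(1890 - 429)/(1733 + 621) - 1*3709 = 1461/2354 - 3709 = -8729525/2354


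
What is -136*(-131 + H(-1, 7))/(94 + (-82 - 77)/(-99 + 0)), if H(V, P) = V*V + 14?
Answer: 520608/3155 ≈ 165.01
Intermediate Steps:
H(V, P) = 14 + V² (H(V, P) = V² + 14 = 14 + V²)
-136*(-131 + H(-1, 7))/(94 + (-82 - 77)/(-99 + 0)) = -136*(-131 + (14 + (-1)²))/(94 + (-82 - 77)/(-99 + 0)) = -136*(-131 + (14 + 1))/(94 - 159/(-99)) = -136*(-131 + 15)/(94 - 159*(-1/99)) = -(-15776)/(94 + 53/33) = -(-15776)/3155/33 = -(-15776)*33/3155 = -136*(-3828/3155) = 520608/3155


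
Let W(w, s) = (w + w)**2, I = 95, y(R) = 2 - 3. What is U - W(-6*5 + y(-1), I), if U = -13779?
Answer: -17623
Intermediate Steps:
y(R) = -1
W(w, s) = 4*w**2 (W(w, s) = (2*w)**2 = 4*w**2)
U - W(-6*5 + y(-1), I) = -13779 - 4*(-6*5 - 1)**2 = -13779 - 4*(-30 - 1)**2 = -13779 - 4*(-31)**2 = -13779 - 4*961 = -13779 - 1*3844 = -13779 - 3844 = -17623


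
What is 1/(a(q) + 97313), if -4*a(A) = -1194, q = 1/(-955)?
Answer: 2/195223 ≈ 1.0245e-5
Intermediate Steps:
q = -1/955 ≈ -0.0010471
a(A) = 597/2 (a(A) = -¼*(-1194) = 597/2)
1/(a(q) + 97313) = 1/(597/2 + 97313) = 1/(195223/2) = 2/195223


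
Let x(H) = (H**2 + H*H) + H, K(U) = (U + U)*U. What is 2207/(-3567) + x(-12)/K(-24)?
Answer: -43277/114144 ≈ -0.37914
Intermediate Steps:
K(U) = 2*U**2 (K(U) = (2*U)*U = 2*U**2)
x(H) = H + 2*H**2 (x(H) = (H**2 + H**2) + H = 2*H**2 + H = H + 2*H**2)
2207/(-3567) + x(-12)/K(-24) = 2207/(-3567) + (-12*(1 + 2*(-12)))/((2*(-24)**2)) = 2207*(-1/3567) + (-12*(1 - 24))/((2*576)) = -2207/3567 - 12*(-23)/1152 = -2207/3567 + 276*(1/1152) = -2207/3567 + 23/96 = -43277/114144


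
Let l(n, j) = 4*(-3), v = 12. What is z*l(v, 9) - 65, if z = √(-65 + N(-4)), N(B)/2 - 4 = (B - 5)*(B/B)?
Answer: -65 - 60*I*√3 ≈ -65.0 - 103.92*I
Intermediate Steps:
N(B) = -2 + 2*B (N(B) = 8 + 2*((B - 5)*(B/B)) = 8 + 2*((-5 + B)*1) = 8 + 2*(-5 + B) = 8 + (-10 + 2*B) = -2 + 2*B)
l(n, j) = -12
z = 5*I*√3 (z = √(-65 + (-2 + 2*(-4))) = √(-65 + (-2 - 8)) = √(-65 - 10) = √(-75) = 5*I*√3 ≈ 8.6602*I)
z*l(v, 9) - 65 = (5*I*√3)*(-12) - 65 = -60*I*√3 - 65 = -65 - 60*I*√3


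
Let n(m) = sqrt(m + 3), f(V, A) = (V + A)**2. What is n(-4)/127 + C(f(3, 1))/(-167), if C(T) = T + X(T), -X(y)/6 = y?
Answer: 80/167 + I/127 ≈ 0.47904 + 0.007874*I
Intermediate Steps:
f(V, A) = (A + V)**2
n(m) = sqrt(3 + m)
X(y) = -6*y
C(T) = -5*T (C(T) = T - 6*T = -5*T)
n(-4)/127 + C(f(3, 1))/(-167) = sqrt(3 - 4)/127 - 5*(1 + 3)**2/(-167) = sqrt(-1)*(1/127) - 5*4**2*(-1/167) = I*(1/127) - 5*16*(-1/167) = I/127 - 80*(-1/167) = I/127 + 80/167 = 80/167 + I/127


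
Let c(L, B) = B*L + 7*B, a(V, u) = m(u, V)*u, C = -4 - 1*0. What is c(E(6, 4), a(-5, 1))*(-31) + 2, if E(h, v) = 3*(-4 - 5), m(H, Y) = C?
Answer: -2478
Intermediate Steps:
C = -4 (C = -4 + 0 = -4)
m(H, Y) = -4
a(V, u) = -4*u
E(h, v) = -27 (E(h, v) = 3*(-9) = -27)
c(L, B) = 7*B + B*L
c(E(6, 4), a(-5, 1))*(-31) + 2 = ((-4*1)*(7 - 27))*(-31) + 2 = -4*(-20)*(-31) + 2 = 80*(-31) + 2 = -2480 + 2 = -2478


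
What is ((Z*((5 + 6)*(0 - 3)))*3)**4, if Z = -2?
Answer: 1536953616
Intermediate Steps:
((Z*((5 + 6)*(0 - 3)))*3)**4 = (-2*(5 + 6)*(0 - 3)*3)**4 = (-22*(-3)*3)**4 = (-2*(-33)*3)**4 = (66*3)**4 = 198**4 = 1536953616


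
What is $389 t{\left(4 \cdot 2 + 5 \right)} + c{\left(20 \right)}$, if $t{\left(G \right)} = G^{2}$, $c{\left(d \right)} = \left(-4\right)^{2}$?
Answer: $65757$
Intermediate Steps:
$c{\left(d \right)} = 16$
$389 t{\left(4 \cdot 2 + 5 \right)} + c{\left(20 \right)} = 389 \left(4 \cdot 2 + 5\right)^{2} + 16 = 389 \left(8 + 5\right)^{2} + 16 = 389 \cdot 13^{2} + 16 = 389 \cdot 169 + 16 = 65741 + 16 = 65757$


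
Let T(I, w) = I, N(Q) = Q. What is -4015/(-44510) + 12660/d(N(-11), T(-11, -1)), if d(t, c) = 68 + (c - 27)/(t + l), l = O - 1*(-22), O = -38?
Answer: 1522193231/8341174 ≈ 182.49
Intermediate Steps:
l = -16 (l = -38 - 1*(-22) = -38 + 22 = -16)
d(t, c) = 68 + (-27 + c)/(-16 + t) (d(t, c) = 68 + (c - 27)/(t - 16) = 68 + (-27 + c)/(-16 + t))
-4015/(-44510) + 12660/d(N(-11), T(-11, -1)) = -4015/(-44510) + 12660/(((-1115 - 11 + 68*(-11))/(-16 - 11))) = -4015*(-1/44510) + 12660/(((-1115 - 11 - 748)/(-27))) = 803/8902 + 12660/((-1/27*(-1874))) = 803/8902 + 12660/(1874/27) = 803/8902 + 12660*(27/1874) = 803/8902 + 170910/937 = 1522193231/8341174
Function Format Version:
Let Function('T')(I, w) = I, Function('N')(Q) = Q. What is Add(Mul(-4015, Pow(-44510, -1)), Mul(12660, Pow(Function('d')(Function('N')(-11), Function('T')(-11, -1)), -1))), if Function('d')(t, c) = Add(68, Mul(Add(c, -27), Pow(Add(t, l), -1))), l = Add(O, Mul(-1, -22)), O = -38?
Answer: Rational(1522193231, 8341174) ≈ 182.49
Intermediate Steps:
l = -16 (l = Add(-38, Mul(-1, -22)) = Add(-38, 22) = -16)
Function('d')(t, c) = Add(68, Mul(Pow(Add(-16, t), -1), Add(-27, c))) (Function('d')(t, c) = Add(68, Mul(Add(c, -27), Pow(Add(t, -16), -1))) = Add(68, Mul(Add(-27, c), Pow(Add(-16, t), -1))) = Add(68, Mul(Pow(Add(-16, t), -1), Add(-27, c))))
Add(Mul(-4015, Pow(-44510, -1)), Mul(12660, Pow(Function('d')(Function('N')(-11), Function('T')(-11, -1)), -1))) = Add(Mul(-4015, Pow(-44510, -1)), Mul(12660, Pow(Mul(Pow(Add(-16, -11), -1), Add(-1115, -11, Mul(68, -11))), -1))) = Add(Mul(-4015, Rational(-1, 44510)), Mul(12660, Pow(Mul(Pow(-27, -1), Add(-1115, -11, -748)), -1))) = Add(Rational(803, 8902), Mul(12660, Pow(Mul(Rational(-1, 27), -1874), -1))) = Add(Rational(803, 8902), Mul(12660, Pow(Rational(1874, 27), -1))) = Add(Rational(803, 8902), Mul(12660, Rational(27, 1874))) = Add(Rational(803, 8902), Rational(170910, 937)) = Rational(1522193231, 8341174)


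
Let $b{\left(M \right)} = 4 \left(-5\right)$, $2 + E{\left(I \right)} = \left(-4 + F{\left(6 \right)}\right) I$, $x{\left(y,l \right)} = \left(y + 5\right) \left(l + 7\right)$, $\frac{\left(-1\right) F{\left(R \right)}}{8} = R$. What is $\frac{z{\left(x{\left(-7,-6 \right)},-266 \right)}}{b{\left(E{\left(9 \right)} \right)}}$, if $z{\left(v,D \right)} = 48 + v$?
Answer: $- \frac{23}{10} \approx -2.3$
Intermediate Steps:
$F{\left(R \right)} = - 8 R$
$x{\left(y,l \right)} = \left(5 + y\right) \left(7 + l\right)$
$E{\left(I \right)} = -2 - 52 I$ ($E{\left(I \right)} = -2 + \left(-4 - 48\right) I = -2 - 52 I$)
$b{\left(M \right)} = -20$
$\frac{z{\left(x{\left(-7,-6 \right)},-266 \right)}}{b{\left(E{\left(9 \right)} \right)}} = \frac{48 + \left(35 + 5 \left(-6\right) + 7 \left(-7\right) - -42\right)}{-20} = \left(48 + \left(35 - 30 - 49 + 42\right)\right) \left(- \frac{1}{20}\right) = \left(48 - 2\right) \left(- \frac{1}{20}\right) = 46 \left(- \frac{1}{20}\right) = - \frac{23}{10}$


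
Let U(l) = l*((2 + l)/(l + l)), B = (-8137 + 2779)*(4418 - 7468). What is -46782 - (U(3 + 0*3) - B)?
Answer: 32590231/2 ≈ 1.6295e+7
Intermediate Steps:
B = 16341900 (B = -5358*(-3050) = 16341900)
U(l) = 1 + l/2 (U(l) = l*((2 + l)/((2*l))) = l*((2 + l)*(1/(2*l))) = l*((2 + l)/(2*l)) = 1 + l/2)
-46782 - (U(3 + 0*3) - B) = -46782 - ((1 + (3 + 0*3)/2) - 1*16341900) = -46782 - ((1 + (3 + 0)/2) - 16341900) = -46782 - ((1 + (1/2)*3) - 16341900) = -46782 - ((1 + 3/2) - 16341900) = -46782 - (5/2 - 16341900) = -46782 - 1*(-32683795/2) = -46782 + 32683795/2 = 32590231/2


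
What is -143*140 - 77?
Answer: -20097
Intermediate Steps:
-143*140 - 77 = -20020 - 77 = -20097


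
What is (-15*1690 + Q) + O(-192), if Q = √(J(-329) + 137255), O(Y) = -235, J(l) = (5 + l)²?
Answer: -25585 + 19*√671 ≈ -25093.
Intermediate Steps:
Q = 19*√671 (Q = √((5 - 329)² + 137255) = √((-324)² + 137255) = √(104976 + 137255) = √242231 = 19*√671 ≈ 492.17)
(-15*1690 + Q) + O(-192) = (-15*1690 + 19*√671) - 235 = (-25350 + 19*√671) - 235 = -25585 + 19*√671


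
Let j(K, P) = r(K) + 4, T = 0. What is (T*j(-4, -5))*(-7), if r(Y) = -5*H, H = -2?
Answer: 0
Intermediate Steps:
r(Y) = 10 (r(Y) = -5*(-2) = 10)
j(K, P) = 14 (j(K, P) = 10 + 4 = 14)
(T*j(-4, -5))*(-7) = (0*14)*(-7) = 0*(-7) = 0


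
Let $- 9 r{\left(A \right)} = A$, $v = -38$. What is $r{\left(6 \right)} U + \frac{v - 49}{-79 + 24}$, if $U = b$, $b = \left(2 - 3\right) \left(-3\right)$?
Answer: $- \frac{23}{55} \approx -0.41818$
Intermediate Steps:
$r{\left(A \right)} = - \frac{A}{9}$
$b = 3$ ($b = \left(-1\right) \left(-3\right) = 3$)
$U = 3$
$r{\left(6 \right)} U + \frac{v - 49}{-79 + 24} = \left(- \frac{1}{9}\right) 6 \cdot 3 + \frac{-38 - 49}{-79 + 24} = \left(- \frac{2}{3}\right) 3 - \frac{87}{-55} = -2 - - \frac{87}{55} = -2 + \frac{87}{55} = - \frac{23}{55}$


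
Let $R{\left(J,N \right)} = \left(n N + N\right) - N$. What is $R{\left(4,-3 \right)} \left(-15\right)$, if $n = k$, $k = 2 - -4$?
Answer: $270$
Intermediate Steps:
$k = 6$ ($k = 2 + 4 = 6$)
$n = 6$
$R{\left(J,N \right)} = 6 N$ ($R{\left(J,N \right)} = \left(6 N + N\right) - N = 7 N - N = 6 N$)
$R{\left(4,-3 \right)} \left(-15\right) = 6 \left(-3\right) \left(-15\right) = \left(-18\right) \left(-15\right) = 270$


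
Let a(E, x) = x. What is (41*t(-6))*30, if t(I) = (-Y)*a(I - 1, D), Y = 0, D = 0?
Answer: 0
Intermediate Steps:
t(I) = 0 (t(I) = -1*0*0 = 0*0 = 0)
(41*t(-6))*30 = (41*0)*30 = 0*30 = 0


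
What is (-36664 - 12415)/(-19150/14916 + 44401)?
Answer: -366031182/331133083 ≈ -1.1054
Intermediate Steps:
(-36664 - 12415)/(-19150/14916 + 44401) = -49079/(-19150*1/14916 + 44401) = -49079/(-9575/7458 + 44401) = -49079/331133083/7458 = -49079*7458/331133083 = -366031182/331133083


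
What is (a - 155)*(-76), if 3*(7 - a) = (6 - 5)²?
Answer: 33820/3 ≈ 11273.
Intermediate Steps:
a = 20/3 (a = 7 - (6 - 5)²/3 = 7 - ⅓*1² = 7 - ⅓*1 = 7 - ⅓ = 20/3 ≈ 6.6667)
(a - 155)*(-76) = (20/3 - 155)*(-76) = -445/3*(-76) = 33820/3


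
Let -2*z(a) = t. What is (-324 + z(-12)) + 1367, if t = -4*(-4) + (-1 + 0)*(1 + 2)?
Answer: 2073/2 ≈ 1036.5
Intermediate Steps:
t = 13 (t = 16 - 1*3 = 16 - 3 = 13)
z(a) = -13/2 (z(a) = -½*13 = -13/2)
(-324 + z(-12)) + 1367 = (-324 - 13/2) + 1367 = -661/2 + 1367 = 2073/2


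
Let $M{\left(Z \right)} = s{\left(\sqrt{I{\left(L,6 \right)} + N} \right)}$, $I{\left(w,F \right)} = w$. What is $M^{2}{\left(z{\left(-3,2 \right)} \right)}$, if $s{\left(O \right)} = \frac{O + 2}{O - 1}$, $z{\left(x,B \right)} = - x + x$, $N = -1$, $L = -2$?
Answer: $\frac{\frac{i}{2} - 2 \sqrt{3}}{\sqrt{3} - i} \approx -1.625 - 0.64952 i$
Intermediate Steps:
$z{\left(x,B \right)} = 0$
$s{\left(O \right)} = \frac{2 + O}{-1 + O}$
$M{\left(Z \right)} = \frac{2 + i \sqrt{3}}{-1 + i \sqrt{3}}$ ($M{\left(Z \right)} = \frac{2 + \sqrt{-2 - 1}}{-1 + \sqrt{-2 - 1}} = \frac{2 + \sqrt{-3}}{-1 + \sqrt{-3}} = \frac{2 + i \sqrt{3}}{-1 + i \sqrt{3}}$)
$M^{2}{\left(z{\left(-3,2 \right)} \right)} = \left(\frac{\sqrt{3} - 2 i}{i + \sqrt{3}}\right)^{2} = \frac{\left(\sqrt{3} - 2 i\right)^{2}}{\left(i + \sqrt{3}\right)^{2}}$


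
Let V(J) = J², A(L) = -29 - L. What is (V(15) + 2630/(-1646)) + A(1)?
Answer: 159170/823 ≈ 193.40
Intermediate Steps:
(V(15) + 2630/(-1646)) + A(1) = (15² + 2630/(-1646)) + (-29 - 1*1) = (225 + 2630*(-1/1646)) + (-29 - 1) = (225 - 1315/823) - 30 = 183860/823 - 30 = 159170/823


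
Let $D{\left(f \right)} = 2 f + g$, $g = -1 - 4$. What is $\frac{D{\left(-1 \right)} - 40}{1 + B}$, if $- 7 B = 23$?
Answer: $\frac{329}{16} \approx 20.563$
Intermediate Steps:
$B = - \frac{23}{7}$ ($B = \left(- \frac{1}{7}\right) 23 = - \frac{23}{7} \approx -3.2857$)
$g = -5$
$D{\left(f \right)} = -5 + 2 f$ ($D{\left(f \right)} = 2 f - 5 = -5 + 2 f$)
$\frac{D{\left(-1 \right)} - 40}{1 + B} = \frac{\left(-5 + 2 \left(-1\right)\right) - 40}{1 - \frac{23}{7}} = \frac{\left(-5 - 2\right) - 40}{- \frac{16}{7}} = - \frac{7 \left(-7 - 40\right)}{16} = \left(- \frac{7}{16}\right) \left(-47\right) = \frac{329}{16}$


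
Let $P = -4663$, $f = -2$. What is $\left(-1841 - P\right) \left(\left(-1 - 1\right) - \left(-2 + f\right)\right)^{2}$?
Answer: $11288$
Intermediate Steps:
$\left(-1841 - P\right) \left(\left(-1 - 1\right) - \left(-2 + f\right)\right)^{2} = \left(-1841 - -4663\right) \left(\left(-1 - 1\right) + \left(2 - -2\right)\right)^{2} = \left(-1841 + 4663\right) \left(-2 + \left(2 + 2\right)\right)^{2} = 2822 \left(-2 + 4\right)^{2} = 2822 \cdot 2^{2} = 2822 \cdot 4 = 11288$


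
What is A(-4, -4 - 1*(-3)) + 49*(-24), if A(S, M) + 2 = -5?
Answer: -1183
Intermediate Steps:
A(S, M) = -7 (A(S, M) = -2 - 5 = -7)
A(-4, -4 - 1*(-3)) + 49*(-24) = -7 + 49*(-24) = -7 - 1176 = -1183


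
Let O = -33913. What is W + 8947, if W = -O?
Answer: 42860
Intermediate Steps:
W = 33913 (W = -1*(-33913) = 33913)
W + 8947 = 33913 + 8947 = 42860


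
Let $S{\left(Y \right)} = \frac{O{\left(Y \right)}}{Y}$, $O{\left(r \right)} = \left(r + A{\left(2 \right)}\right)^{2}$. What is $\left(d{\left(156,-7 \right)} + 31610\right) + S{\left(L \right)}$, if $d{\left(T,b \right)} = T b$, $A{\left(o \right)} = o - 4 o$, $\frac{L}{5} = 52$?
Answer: $\frac{1999799}{65} \approx 30766.0$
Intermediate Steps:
$L = 260$ ($L = 5 \cdot 52 = 260$)
$A{\left(o \right)} = - 3 o$
$O{\left(r \right)} = \left(-6 + r\right)^{2}$ ($O{\left(r \right)} = \left(r - 6\right)^{2} = \left(-6 + r\right)^{2}$)
$S{\left(Y \right)} = \frac{\left(-6 + Y\right)^{2}}{Y}$
$\left(d{\left(156,-7 \right)} + 31610\right) + S{\left(L \right)} = \left(156 \left(-7\right) + 31610\right) + \frac{\left(-6 + 260\right)^{2}}{260} = \left(-1092 + 31610\right) + \frac{254^{2}}{260} = 30518 + \frac{1}{260} \cdot 64516 = 30518 + \frac{16129}{65} = \frac{1999799}{65}$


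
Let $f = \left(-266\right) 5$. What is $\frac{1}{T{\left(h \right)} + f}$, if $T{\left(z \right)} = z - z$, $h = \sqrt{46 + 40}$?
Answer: $- \frac{1}{1330} \approx -0.00075188$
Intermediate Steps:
$f = -1330$
$h = \sqrt{86} \approx 9.2736$
$T{\left(z \right)} = 0$
$\frac{1}{T{\left(h \right)} + f} = \frac{1}{0 - 1330} = \frac{1}{-1330} = - \frac{1}{1330}$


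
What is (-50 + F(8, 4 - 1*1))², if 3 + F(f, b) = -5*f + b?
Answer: 8100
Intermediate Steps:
F(f, b) = -3 + b - 5*f (F(f, b) = -3 + (-5*f + b) = -3 + (b - 5*f) = -3 + b - 5*f)
(-50 + F(8, 4 - 1*1))² = (-50 + (-3 + (4 - 1*1) - 5*8))² = (-50 + (-3 + (4 - 1) - 40))² = (-50 + (-3 + 3 - 40))² = (-50 - 40)² = (-90)² = 8100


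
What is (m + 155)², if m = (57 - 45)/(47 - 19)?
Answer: 1183744/49 ≈ 24158.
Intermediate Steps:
m = 3/7 (m = 12/28 = 12*(1/28) = 3/7 ≈ 0.42857)
(m + 155)² = (3/7 + 155)² = (1088/7)² = 1183744/49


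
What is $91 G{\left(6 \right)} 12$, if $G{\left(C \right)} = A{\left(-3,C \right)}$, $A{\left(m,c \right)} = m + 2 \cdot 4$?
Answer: $5460$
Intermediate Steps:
$A{\left(m,c \right)} = 8 + m$ ($A{\left(m,c \right)} = m + 8 = 8 + m$)
$G{\left(C \right)} = 5$ ($G{\left(C \right)} = 8 - 3 = 5$)
$91 G{\left(6 \right)} 12 = 91 \cdot 5 \cdot 12 = 455 \cdot 12 = 5460$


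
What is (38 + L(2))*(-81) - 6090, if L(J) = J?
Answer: -9330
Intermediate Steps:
(38 + L(2))*(-81) - 6090 = (38 + 2)*(-81) - 6090 = 40*(-81) - 6090 = -3240 - 6090 = -9330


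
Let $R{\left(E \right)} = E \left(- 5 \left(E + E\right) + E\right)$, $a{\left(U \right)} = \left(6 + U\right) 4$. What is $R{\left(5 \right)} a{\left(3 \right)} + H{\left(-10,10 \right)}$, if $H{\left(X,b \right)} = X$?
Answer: $-8110$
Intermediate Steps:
$a{\left(U \right)} = 24 + 4 U$
$R{\left(E \right)} = - 9 E^{2}$ ($R{\left(E \right)} = E \left(- 5 \cdot 2 E + E\right) = E \left(- 10 E + E\right) = E \left(- 9 E\right) = - 9 E^{2}$)
$R{\left(5 \right)} a{\left(3 \right)} + H{\left(-10,10 \right)} = - 9 \cdot 5^{2} \left(24 + 4 \cdot 3\right) - 10 = \left(-9\right) 25 \left(24 + 12\right) - 10 = \left(-225\right) 36 - 10 = -8100 - 10 = -8110$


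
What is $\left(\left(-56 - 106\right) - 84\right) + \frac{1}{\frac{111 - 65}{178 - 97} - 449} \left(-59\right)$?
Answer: $- \frac{8930679}{36323} \approx -245.87$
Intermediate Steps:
$\left(\left(-56 - 106\right) - 84\right) + \frac{1}{\frac{111 - 65}{178 - 97} - 449} \left(-59\right) = \left(-162 - 84\right) + \frac{1}{\frac{46}{81} - 449} \left(-59\right) = -246 + \frac{1}{46 \cdot \frac{1}{81} - 449} \left(-59\right) = -246 + \frac{1}{\frac{46}{81} - 449} \left(-59\right) = -246 + \frac{1}{- \frac{36323}{81}} \left(-59\right) = -246 - - \frac{4779}{36323} = -246 + \frac{4779}{36323} = - \frac{8930679}{36323}$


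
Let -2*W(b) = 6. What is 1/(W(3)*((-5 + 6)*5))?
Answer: -1/15 ≈ -0.066667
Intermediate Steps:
W(b) = -3 (W(b) = -1/2*6 = -3)
1/(W(3)*((-5 + 6)*5)) = 1/(-3*(-5 + 6)*5) = 1/(-3*5) = 1/(-15) = -1/15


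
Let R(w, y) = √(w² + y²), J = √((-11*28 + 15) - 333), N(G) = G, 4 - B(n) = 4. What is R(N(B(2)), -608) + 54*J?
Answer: 608 + 54*I*√626 ≈ 608.0 + 1351.1*I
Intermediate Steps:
B(n) = 0 (B(n) = 4 - 1*4 = 4 - 4 = 0)
J = I*√626 (J = √((-308 + 15) - 333) = √(-293 - 333) = √(-626) = I*√626 ≈ 25.02*I)
R(N(B(2)), -608) + 54*J = √(0² + (-608)²) + 54*(I*√626) = √(0 + 369664) + 54*I*√626 = √369664 + 54*I*√626 = 608 + 54*I*√626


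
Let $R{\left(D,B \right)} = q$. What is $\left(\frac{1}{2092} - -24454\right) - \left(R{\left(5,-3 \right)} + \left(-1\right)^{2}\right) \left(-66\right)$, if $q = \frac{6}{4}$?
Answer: $\frac{51502949}{2092} \approx 24619.0$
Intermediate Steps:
$q = \frac{3}{2}$ ($q = 6 \cdot \frac{1}{4} = \frac{3}{2} \approx 1.5$)
$R{\left(D,B \right)} = \frac{3}{2}$
$\left(\frac{1}{2092} - -24454\right) - \left(R{\left(5,-3 \right)} + \left(-1\right)^{2}\right) \left(-66\right) = \left(\frac{1}{2092} - -24454\right) - \left(\frac{3}{2} + \left(-1\right)^{2}\right) \left(-66\right) = \left(\frac{1}{2092} + 24454\right) - \left(\frac{3}{2} + 1\right) \left(-66\right) = \frac{51157769}{2092} - \frac{5}{2} \left(-66\right) = \frac{51157769}{2092} - -165 = \frac{51157769}{2092} + 165 = \frac{51502949}{2092}$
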